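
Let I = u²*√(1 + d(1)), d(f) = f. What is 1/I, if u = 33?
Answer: √2/2178 ≈ 0.00064932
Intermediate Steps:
I = 1089*√2 (I = 33²*√(1 + 1) = 1089*√2 ≈ 1540.1)
1/I = 1/(1089*√2) = √2/2178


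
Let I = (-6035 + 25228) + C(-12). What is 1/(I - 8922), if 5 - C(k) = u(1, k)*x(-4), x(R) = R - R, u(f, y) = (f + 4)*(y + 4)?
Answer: 1/10276 ≈ 9.7314e-5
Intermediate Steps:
u(f, y) = (4 + f)*(4 + y)
x(R) = 0
C(k) = 5 (C(k) = 5 - (16 + 4*1 + 4*k + 1*k)*0 = 5 - (16 + 4 + 4*k + k)*0 = 5 - (20 + 5*k)*0 = 5 - 1*0 = 5 + 0 = 5)
I = 19198 (I = (-6035 + 25228) + 5 = 19193 + 5 = 19198)
1/(I - 8922) = 1/(19198 - 8922) = 1/10276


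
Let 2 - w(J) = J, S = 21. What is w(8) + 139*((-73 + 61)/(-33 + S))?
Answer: 133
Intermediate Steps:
w(J) = 2 - J
w(8) + 139*((-73 + 61)/(-33 + S)) = (2 - 1*8) + 139*((-73 + 61)/(-33 + 21)) = (2 - 8) + 139*(-12/(-12)) = -6 + 139*(-12*(-1/12)) = -6 + 139*1 = -6 + 139 = 133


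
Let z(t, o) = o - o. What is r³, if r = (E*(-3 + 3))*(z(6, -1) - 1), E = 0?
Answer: 0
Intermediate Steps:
z(t, o) = 0
r = 0 (r = (0*(-3 + 3))*(0 - 1) = (0*0)*(-1) = 0*(-1) = 0)
r³ = 0³ = 0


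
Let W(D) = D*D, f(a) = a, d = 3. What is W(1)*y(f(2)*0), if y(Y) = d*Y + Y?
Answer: 0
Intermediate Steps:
W(D) = D²
y(Y) = 4*Y (y(Y) = 3*Y + Y = 4*Y)
W(1)*y(f(2)*0) = 1²*(4*(2*0)) = 1*(4*0) = 1*0 = 0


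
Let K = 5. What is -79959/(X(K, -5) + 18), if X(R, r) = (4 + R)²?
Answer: -2423/3 ≈ -807.67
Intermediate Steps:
-79959/(X(K, -5) + 18) = -79959/((4 + 5)² + 18) = -79959/(9² + 18) = -79959/(81 + 18) = -79959/99 = -79959*1/99 = -2423/3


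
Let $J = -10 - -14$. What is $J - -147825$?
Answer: $147829$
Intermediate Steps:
$J = 4$ ($J = -10 + 14 = 4$)
$J - -147825 = 4 - -147825 = 4 + 147825 = 147829$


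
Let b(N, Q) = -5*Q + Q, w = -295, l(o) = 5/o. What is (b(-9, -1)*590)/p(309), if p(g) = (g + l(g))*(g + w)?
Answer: 182310/334201 ≈ 0.54551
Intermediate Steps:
b(N, Q) = -4*Q
p(g) = (-295 + g)*(g + 5/g) (p(g) = (g + 5/g)*(g - 295) = (g + 5/g)*(-295 + g) = (-295 + g)*(g + 5/g))
(b(-9, -1)*590)/p(309) = (-4*(-1)*590)/(5 + 309² - 1475/309 - 295*309) = (4*590)/(5 + 95481 - 1475*1/309 - 91155) = 2360/(5 + 95481 - 1475/309 - 91155) = 2360/(1336804/309) = 2360*(309/1336804) = 182310/334201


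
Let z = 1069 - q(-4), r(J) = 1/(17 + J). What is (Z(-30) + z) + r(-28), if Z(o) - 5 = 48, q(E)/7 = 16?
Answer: 11109/11 ≈ 1009.9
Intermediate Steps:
q(E) = 112 (q(E) = 7*16 = 112)
Z(o) = 53 (Z(o) = 5 + 48 = 53)
z = 957 (z = 1069 - 1*112 = 1069 - 112 = 957)
(Z(-30) + z) + r(-28) = (53 + 957) + 1/(17 - 28) = 1010 + 1/(-11) = 1010 - 1/11 = 11109/11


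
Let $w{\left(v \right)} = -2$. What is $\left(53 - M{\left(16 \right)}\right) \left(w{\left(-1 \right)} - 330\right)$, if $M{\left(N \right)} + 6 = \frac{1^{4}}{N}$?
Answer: $- \frac{78269}{4} \approx -19567.0$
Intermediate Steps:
$M{\left(N \right)} = -6 + \frac{1}{N}$ ($M{\left(N \right)} = -6 + \frac{1^{4}}{N} = -6 + 1 \frac{1}{N} = -6 + \frac{1}{N}$)
$\left(53 - M{\left(16 \right)}\right) \left(w{\left(-1 \right)} - 330\right) = \left(53 - \left(-6 + \frac{1}{16}\right)\right) \left(-2 - 330\right) = \left(53 - \left(-6 + \frac{1}{16}\right)\right) \left(-332\right) = \left(53 - - \frac{95}{16}\right) \left(-332\right) = \left(53 + \frac{95}{16}\right) \left(-332\right) = \frac{943}{16} \left(-332\right) = - \frac{78269}{4}$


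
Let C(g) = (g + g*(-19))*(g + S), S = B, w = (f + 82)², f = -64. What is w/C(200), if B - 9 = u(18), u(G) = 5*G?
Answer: -9/29900 ≈ -0.00030100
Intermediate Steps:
w = 324 (w = (-64 + 82)² = 18² = 324)
B = 99 (B = 9 + 5*18 = 9 + 90 = 99)
S = 99
C(g) = -18*g*(99 + g) (C(g) = (g + g*(-19))*(g + 99) = (g - 19*g)*(99 + g) = (-18*g)*(99 + g) = -18*g*(99 + g))
w/C(200) = 324/((-18*200*(99 + 200))) = 324/((-18*200*299)) = 324/(-1076400) = 324*(-1/1076400) = -9/29900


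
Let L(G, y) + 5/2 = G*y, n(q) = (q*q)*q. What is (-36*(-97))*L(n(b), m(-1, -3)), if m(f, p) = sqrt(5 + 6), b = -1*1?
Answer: -8730 - 3492*sqrt(11) ≈ -20312.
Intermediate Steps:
b = -1
n(q) = q**3 (n(q) = q**2*q = q**3)
m(f, p) = sqrt(11)
L(G, y) = -5/2 + G*y
(-36*(-97))*L(n(b), m(-1, -3)) = (-36*(-97))*(-5/2 + (-1)**3*sqrt(11)) = 3492*(-5/2 - sqrt(11)) = -8730 - 3492*sqrt(11)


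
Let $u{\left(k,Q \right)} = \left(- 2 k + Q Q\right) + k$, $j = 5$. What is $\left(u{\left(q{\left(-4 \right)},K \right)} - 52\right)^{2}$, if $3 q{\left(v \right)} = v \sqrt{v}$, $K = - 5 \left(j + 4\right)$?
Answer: $\frac{35034497}{9} + \frac{31568 i}{3} \approx 3.8927 \cdot 10^{6} + 10523.0 i$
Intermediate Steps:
$K = -45$ ($K = - 5 \left(5 + 4\right) = \left(-5\right) 9 = -45$)
$q{\left(v \right)} = \frac{v^{\frac{3}{2}}}{3}$ ($q{\left(v \right)} = \frac{v \sqrt{v}}{3} = \frac{v^{\frac{3}{2}}}{3}$)
$u{\left(k,Q \right)} = Q^{2} - k$ ($u{\left(k,Q \right)} = \left(- 2 k + Q^{2}\right) + k = \left(Q^{2} - 2 k\right) + k = Q^{2} - k$)
$\left(u{\left(q{\left(-4 \right)},K \right)} - 52\right)^{2} = \left(\left(\left(-45\right)^{2} - \frac{\left(-4\right)^{\frac{3}{2}}}{3}\right) - 52\right)^{2} = \left(\left(2025 - \frac{\left(-8\right) i}{3}\right) - 52\right)^{2} = \left(\left(2025 - - \frac{8 i}{3}\right) - 52\right)^{2} = \left(\left(2025 + \frac{8 i}{3}\right) - 52\right)^{2} = \left(1973 + \frac{8 i}{3}\right)^{2}$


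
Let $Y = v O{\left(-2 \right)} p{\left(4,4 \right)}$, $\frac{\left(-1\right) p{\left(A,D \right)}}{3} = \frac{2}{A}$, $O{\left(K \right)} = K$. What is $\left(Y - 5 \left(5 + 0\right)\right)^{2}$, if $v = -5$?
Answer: $1600$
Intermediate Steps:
$p{\left(A,D \right)} = - \frac{6}{A}$ ($p{\left(A,D \right)} = - 3 \frac{2}{A} = - \frac{6}{A}$)
$Y = -15$ ($Y = \left(-5\right) \left(-2\right) \left(- \frac{6}{4}\right) = 10 \left(\left(-6\right) \frac{1}{4}\right) = 10 \left(- \frac{3}{2}\right) = -15$)
$\left(Y - 5 \left(5 + 0\right)\right)^{2} = \left(-15 - 5 \left(5 + 0\right)\right)^{2} = \left(-15 - 25\right)^{2} = \left(-40\right)^{2} = 1600$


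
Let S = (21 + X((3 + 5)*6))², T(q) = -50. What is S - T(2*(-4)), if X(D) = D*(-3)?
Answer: 15179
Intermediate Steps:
X(D) = -3*D
S = 15129 (S = (21 - 3*(3 + 5)*6)² = (21 - 24*6)² = (21 - 3*48)² = (21 - 144)² = (-123)² = 15129)
S - T(2*(-4)) = 15129 - 1*(-50) = 15129 + 50 = 15179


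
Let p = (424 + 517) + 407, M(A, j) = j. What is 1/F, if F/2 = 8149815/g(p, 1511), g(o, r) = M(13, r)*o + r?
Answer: 2038339/16299630 ≈ 0.12505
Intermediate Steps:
p = 1348 (p = 941 + 407 = 1348)
g(o, r) = r + o*r (g(o, r) = r*o + r = o*r + r = r + o*r)
F = 16299630/2038339 (F = 2*(8149815/((1511*(1 + 1348)))) = 2*(8149815/((1511*1349))) = 2*(8149815/2038339) = 16299630/2038339 ≈ 7.9965)
1/F = 1/(16299630/2038339) = 2038339/16299630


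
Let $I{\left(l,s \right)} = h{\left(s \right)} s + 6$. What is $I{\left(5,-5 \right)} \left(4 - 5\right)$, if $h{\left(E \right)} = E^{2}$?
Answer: $119$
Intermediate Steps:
$I{\left(l,s \right)} = 6 + s^{3}$ ($I{\left(l,s \right)} = s^{2} s + 6 = s^{3} + 6 = 6 + s^{3}$)
$I{\left(5,-5 \right)} \left(4 - 5\right) = \left(6 + \left(-5\right)^{3}\right) \left(4 - 5\right) = \left(6 - 125\right) \left(-1\right) = \left(-119\right) \left(-1\right) = 119$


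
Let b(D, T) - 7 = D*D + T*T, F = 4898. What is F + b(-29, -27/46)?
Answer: 12159265/2116 ≈ 5746.3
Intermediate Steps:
b(D, T) = 7 + D² + T² (b(D, T) = 7 + (D*D + T*T) = 7 + (D² + T²) = 7 + D² + T²)
F + b(-29, -27/46) = 4898 + (7 + (-29)² + (-27/46)²) = 4898 + (7 + 841 + (-27*1/46)²) = 4898 + (7 + 841 + (-27/46)²) = 4898 + (7 + 841 + 729/2116) = 4898 + 1795097/2116 = 12159265/2116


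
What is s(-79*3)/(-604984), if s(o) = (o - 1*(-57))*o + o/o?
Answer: -42661/604984 ≈ -0.070516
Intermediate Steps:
s(o) = 1 + o*(57 + o) (s(o) = (o + 57)*o + 1 = (57 + o)*o + 1 = o*(57 + o) + 1 = 1 + o*(57 + o))
s(-79*3)/(-604984) = (1 + (-79*3)² + 57*(-79*3))/(-604984) = (1 + (-237)² + 57*(-237))*(-1/604984) = (1 + 56169 - 13509)*(-1/604984) = 42661*(-1/604984) = -42661/604984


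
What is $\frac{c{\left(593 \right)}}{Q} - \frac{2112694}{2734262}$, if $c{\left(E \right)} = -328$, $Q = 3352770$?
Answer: $- \frac{1771068475079}{2291837901435} \approx -0.77277$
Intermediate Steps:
$\frac{c{\left(593 \right)}}{Q} - \frac{2112694}{2734262} = - \frac{328}{3352770} - \frac{2112694}{2734262} = \left(-328\right) \frac{1}{3352770} - \frac{1056347}{1367131} = - \frac{164}{1676385} - \frac{1056347}{1367131} = - \frac{1771068475079}{2291837901435}$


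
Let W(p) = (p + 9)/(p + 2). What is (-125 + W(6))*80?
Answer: -9850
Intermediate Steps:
W(p) = (9 + p)/(2 + p)
(-125 + W(6))*80 = (-125 + (9 + 6)/(2 + 6))*80 = (-125 + 15/8)*80 = -985/8*80 = -9850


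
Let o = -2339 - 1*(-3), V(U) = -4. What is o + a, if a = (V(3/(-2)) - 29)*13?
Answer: -2765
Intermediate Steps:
a = -429 (a = (-4 - 29)*13 = -33*13 = -429)
o = -2336 (o = -2339 + 3 = -2336)
o + a = -2336 - 429 = -2765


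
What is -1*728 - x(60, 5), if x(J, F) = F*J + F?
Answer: -1033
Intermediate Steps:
x(J, F) = F + F*J
-1*728 - x(60, 5) = -1*728 - 5*(1 + 60) = -728 - 5*61 = -728 - 1*305 = -728 - 305 = -1033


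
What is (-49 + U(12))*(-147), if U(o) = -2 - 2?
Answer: 7791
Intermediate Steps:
U(o) = -4
(-49 + U(12))*(-147) = (-49 - 4)*(-147) = -53*(-147) = 7791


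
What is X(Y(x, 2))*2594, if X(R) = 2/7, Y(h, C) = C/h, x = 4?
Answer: 5188/7 ≈ 741.14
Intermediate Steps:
X(R) = 2/7 (X(R) = 2*(1/7) = 2/7)
X(Y(x, 2))*2594 = (2/7)*2594 = 5188/7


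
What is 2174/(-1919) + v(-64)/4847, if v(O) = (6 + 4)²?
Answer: -10345478/9301393 ≈ -1.1123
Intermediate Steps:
v(O) = 100 (v(O) = 10² = 100)
2174/(-1919) + v(-64)/4847 = 2174/(-1919) + 100/4847 = 2174*(-1/1919) + 100*(1/4847) = -2174/1919 + 100/4847 = -10345478/9301393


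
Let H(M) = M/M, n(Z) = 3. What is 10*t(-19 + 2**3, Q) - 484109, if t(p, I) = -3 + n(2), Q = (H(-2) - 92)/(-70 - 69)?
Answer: -484109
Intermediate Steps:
H(M) = 1
Q = 91/139 (Q = (1 - 92)/(-70 - 69) = -91/(-139) = -91*(-1/139) = 91/139 ≈ 0.65468)
t(p, I) = 0 (t(p, I) = -3 + 3 = 0)
10*t(-19 + 2**3, Q) - 484109 = 10*0 - 484109 = 0 - 484109 = -484109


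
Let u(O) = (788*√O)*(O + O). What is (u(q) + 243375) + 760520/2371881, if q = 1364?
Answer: 577257298895/2371881 + 4299328*√341 ≈ 7.9636e+7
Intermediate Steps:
u(O) = 1576*O^(3/2) (u(O) = (788*√O)*(2*O) = 1576*O^(3/2))
(u(q) + 243375) + 760520/2371881 = (1576*1364^(3/2) + 243375) + 760520/2371881 = (1576*(2728*√341) + 243375) + 760520*(1/2371881) = (4299328*√341 + 243375) + 760520/2371881 = (243375 + 4299328*√341) + 760520/2371881 = 577257298895/2371881 + 4299328*√341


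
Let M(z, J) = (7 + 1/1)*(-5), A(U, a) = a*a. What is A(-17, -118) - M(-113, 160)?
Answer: 13964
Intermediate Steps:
A(U, a) = a**2
M(z, J) = -40 (M(z, J) = (7 + 1)*(-5) = 8*(-5) = -40)
A(-17, -118) - M(-113, 160) = (-118)**2 - 1*(-40) = 13924 + 40 = 13964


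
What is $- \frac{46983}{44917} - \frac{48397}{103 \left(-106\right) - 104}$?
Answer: $\frac{1656001423}{495075174} \approx 3.3449$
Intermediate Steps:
$- \frac{46983}{44917} - \frac{48397}{103 \left(-106\right) - 104} = \left(-46983\right) \frac{1}{44917} - \frac{48397}{-10918 - 104} = - \frac{46983}{44917} - \frac{48397}{-11022} = - \frac{46983}{44917} - - \frac{48397}{11022} = - \frac{46983}{44917} + \frac{48397}{11022} = \frac{1656001423}{495075174}$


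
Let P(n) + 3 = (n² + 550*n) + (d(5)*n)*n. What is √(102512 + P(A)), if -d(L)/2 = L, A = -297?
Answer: I*√854722 ≈ 924.51*I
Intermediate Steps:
d(L) = -2*L
P(n) = -3 - 9*n² + 550*n (P(n) = -3 + ((n² + 550*n) + ((-2*5)*n)*n) = -3 + ((n² + 550*n) + (-10*n)*n) = -3 + ((n² + 550*n) - 10*n²) = -3 + (-9*n² + 550*n) = -3 - 9*n² + 550*n)
√(102512 + P(A)) = √(102512 + (-3 - 9*(-297)² + 550*(-297))) = √(102512 + (-3 - 9*88209 - 163350)) = √(102512 + (-3 - 793881 - 163350)) = √(102512 - 957234) = √(-854722) = I*√854722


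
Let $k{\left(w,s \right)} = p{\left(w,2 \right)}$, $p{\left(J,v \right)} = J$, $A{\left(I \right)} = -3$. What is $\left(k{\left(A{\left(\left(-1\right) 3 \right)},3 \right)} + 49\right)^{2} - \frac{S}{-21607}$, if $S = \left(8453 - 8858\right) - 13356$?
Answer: $\frac{45706651}{21607} \approx 2115.4$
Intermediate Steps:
$k{\left(w,s \right)} = w$
$S = -13761$ ($S = -405 - 13356 = -13761$)
$\left(k{\left(A{\left(\left(-1\right) 3 \right)},3 \right)} + 49\right)^{2} - \frac{S}{-21607} = \left(-3 + 49\right)^{2} - - \frac{13761}{-21607} = 46^{2} - \left(-13761\right) \left(- \frac{1}{21607}\right) = 2116 - \frac{13761}{21607} = \frac{45706651}{21607}$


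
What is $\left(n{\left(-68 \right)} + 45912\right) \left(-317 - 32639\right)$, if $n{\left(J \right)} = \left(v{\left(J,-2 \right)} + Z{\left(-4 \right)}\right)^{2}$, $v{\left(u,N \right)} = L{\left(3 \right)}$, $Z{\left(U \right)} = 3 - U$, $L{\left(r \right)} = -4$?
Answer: $-1513372476$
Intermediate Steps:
$v{\left(u,N \right)} = -4$
$n{\left(J \right)} = 9$ ($n{\left(J \right)} = \left(-4 + \left(3 - -4\right)\right)^{2} = \left(-4 + \left(3 + 4\right)\right)^{2} = \left(-4 + 7\right)^{2} = 3^{2} = 9$)
$\left(n{\left(-68 \right)} + 45912\right) \left(-317 - 32639\right) = \left(9 + 45912\right) \left(-317 - 32639\right) = 45921 \left(-32956\right) = -1513372476$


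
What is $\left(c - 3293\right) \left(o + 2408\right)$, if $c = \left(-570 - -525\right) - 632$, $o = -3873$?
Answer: $5816050$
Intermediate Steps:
$c = -677$ ($c = \left(-570 + 525\right) - 632 = -45 - 632 = -677$)
$\left(c - 3293\right) \left(o + 2408\right) = \left(-677 - 3293\right) \left(-3873 + 2408\right) = \left(-3970\right) \left(-1465\right) = 5816050$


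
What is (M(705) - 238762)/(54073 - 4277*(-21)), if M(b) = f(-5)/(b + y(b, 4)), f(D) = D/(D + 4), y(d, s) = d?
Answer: -67330883/40576980 ≈ -1.6593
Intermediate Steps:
f(D) = D/(4 + D)
M(b) = 5/(2*b) (M(b) = (-5/(4 - 5))/(b + b) = (-5/(-1))/((2*b)) = (1/(2*b))*(-5*(-1)) = (1/(2*b))*5 = 5/(2*b))
(M(705) - 238762)/(54073 - 4277*(-21)) = ((5/2)/705 - 238762)/(54073 - 4277*(-21)) = ((5/2)*(1/705) - 238762)/(54073 + 89817) = (1/282 - 238762)/143890 = -67330883/282*1/143890 = -67330883/40576980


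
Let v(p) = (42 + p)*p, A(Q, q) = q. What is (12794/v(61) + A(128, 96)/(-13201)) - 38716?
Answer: -3211009651802/82941883 ≈ -38714.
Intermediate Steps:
v(p) = p*(42 + p)
(12794/v(61) + A(128, 96)/(-13201)) - 38716 = (12794/((61*(42 + 61))) + 96/(-13201)) - 38716 = (12794/((61*103)) + 96*(-1/13201)) - 38716 = (12794/6283 - 96/13201) - 38716 = 168290426/82941883 - 38716 = -3211009651802/82941883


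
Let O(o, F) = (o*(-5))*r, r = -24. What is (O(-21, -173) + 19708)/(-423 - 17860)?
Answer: -17188/18283 ≈ -0.94011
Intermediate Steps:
O(o, F) = 120*o (O(o, F) = (o*(-5))*(-24) = -5*o*(-24) = 120*o)
(O(-21, -173) + 19708)/(-423 - 17860) = (120*(-21) + 19708)/(-423 - 17860) = (-2520 + 19708)/(-18283) = 17188*(-1/18283) = -17188/18283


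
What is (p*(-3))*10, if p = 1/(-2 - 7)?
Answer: 10/3 ≈ 3.3333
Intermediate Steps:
p = -⅑ (p = 1/(-9) = -⅑ ≈ -0.11111)
(p*(-3))*10 = -⅑*(-3)*10 = (⅓)*10 = 10/3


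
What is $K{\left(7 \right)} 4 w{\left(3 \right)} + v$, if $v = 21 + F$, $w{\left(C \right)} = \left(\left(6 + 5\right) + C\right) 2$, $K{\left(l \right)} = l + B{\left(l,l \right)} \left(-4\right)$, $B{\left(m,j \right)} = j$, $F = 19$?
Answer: $-2312$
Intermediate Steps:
$K{\left(l \right)} = - 3 l$ ($K{\left(l \right)} = l + l \left(-4\right) = l - 4 l = - 3 l$)
$w{\left(C \right)} = 22 + 2 C$ ($w{\left(C \right)} = \left(11 + C\right) 2 = 22 + 2 C$)
$v = 40$ ($v = 21 + 19 = 40$)
$K{\left(7 \right)} 4 w{\left(3 \right)} + v = \left(-3\right) 7 \cdot 4 \left(22 + 2 \cdot 3\right) + 40 = - 21 \cdot 4 \left(22 + 6\right) + 40 = - 21 \cdot 4 \cdot 28 + 40 = \left(-21\right) 112 + 40 = -2352 + 40 = -2312$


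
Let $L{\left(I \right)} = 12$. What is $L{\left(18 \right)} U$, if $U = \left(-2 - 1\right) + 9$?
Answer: $72$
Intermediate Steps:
$U = 6$ ($U = -3 + 9 = 6$)
$L{\left(18 \right)} U = 12 \cdot 6 = 72$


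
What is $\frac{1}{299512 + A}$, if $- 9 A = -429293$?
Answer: $\frac{9}{3124901} \approx 2.8801 \cdot 10^{-6}$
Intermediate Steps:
$A = \frac{429293}{9}$ ($A = \left(- \frac{1}{9}\right) \left(-429293\right) = \frac{429293}{9} \approx 47699.0$)
$\frac{1}{299512 + A} = \frac{1}{299512 + \frac{429293}{9}} = \frac{1}{\frac{3124901}{9}} = \frac{9}{3124901}$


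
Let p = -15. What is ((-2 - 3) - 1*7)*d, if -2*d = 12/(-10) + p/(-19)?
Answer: -234/95 ≈ -2.4632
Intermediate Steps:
d = 39/190 (d = -(12/(-10) - 15/(-19))/2 = -(12*(-⅒) - 15*(-1/19))/2 = -(-6/5 + 15/19)/2 = -½*(-39/95) = 39/190 ≈ 0.20526)
((-2 - 3) - 1*7)*d = ((-2 - 3) - 1*7)*(39/190) = (-5 - 7)*(39/190) = -12*39/190 = -234/95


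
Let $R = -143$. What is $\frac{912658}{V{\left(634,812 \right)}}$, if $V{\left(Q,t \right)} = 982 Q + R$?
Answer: $\frac{912658}{622445} \approx 1.4662$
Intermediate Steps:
$V{\left(Q,t \right)} = -143 + 982 Q$ ($V{\left(Q,t \right)} = 982 Q - 143 = -143 + 982 Q$)
$\frac{912658}{V{\left(634,812 \right)}} = \frac{912658}{-143 + 982 \cdot 634} = \frac{912658}{-143 + 622588} = \frac{912658}{622445}$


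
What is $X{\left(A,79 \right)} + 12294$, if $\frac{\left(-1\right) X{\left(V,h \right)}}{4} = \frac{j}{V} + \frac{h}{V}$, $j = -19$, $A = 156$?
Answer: $\frac{159802}{13} \approx 12292.0$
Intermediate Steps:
$X{\left(V,h \right)} = \frac{76}{V} - \frac{4 h}{V}$ ($X{\left(V,h \right)} = - 4 \left(- \frac{19}{V} + \frac{h}{V}\right) = \frac{76}{V} - \frac{4 h}{V}$)
$X{\left(A,79 \right)} + 12294 = \frac{4 \left(19 - 79\right)}{156} + 12294 = 4 \cdot \frac{1}{156} \left(19 - 79\right) + 12294 = 4 \cdot \frac{1}{156} \left(-60\right) + 12294 = - \frac{20}{13} + 12294 = \frac{159802}{13}$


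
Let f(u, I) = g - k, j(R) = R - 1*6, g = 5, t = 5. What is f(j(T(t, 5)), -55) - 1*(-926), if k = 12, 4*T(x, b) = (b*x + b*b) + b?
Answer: 919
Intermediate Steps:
T(x, b) = b/4 + b²/4 + b*x/4 (T(x, b) = ((b*x + b*b) + b)/4 = ((b*x + b²) + b)/4 = ((b² + b*x) + b)/4 = (b + b² + b*x)/4 = b/4 + b²/4 + b*x/4)
j(R) = -6 + R (j(R) = R - 6 = -6 + R)
f(u, I) = -7 (f(u, I) = 5 - 1*12 = 5 - 12 = -7)
f(j(T(t, 5)), -55) - 1*(-926) = -7 - 1*(-926) = -7 + 926 = 919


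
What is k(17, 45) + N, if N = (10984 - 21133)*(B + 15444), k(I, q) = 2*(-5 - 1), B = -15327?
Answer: -1187445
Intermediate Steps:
k(I, q) = -12 (k(I, q) = 2*(-6) = -12)
N = -1187433 (N = (10984 - 21133)*(-15327 + 15444) = -10149*117 = -1187433)
k(17, 45) + N = -12 - 1187433 = -1187445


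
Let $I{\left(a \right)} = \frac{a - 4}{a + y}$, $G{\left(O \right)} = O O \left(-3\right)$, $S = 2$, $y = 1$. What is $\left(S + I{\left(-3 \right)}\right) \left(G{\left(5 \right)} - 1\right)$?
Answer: $-418$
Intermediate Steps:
$G{\left(O \right)} = - 3 O^{2}$ ($G{\left(O \right)} = O^{2} \left(-3\right) = - 3 O^{2}$)
$I{\left(a \right)} = \frac{-4 + a}{1 + a}$ ($I{\left(a \right)} = \frac{a - 4}{a + 1} = \frac{-4 + a}{1 + a}$)
$\left(S + I{\left(-3 \right)}\right) \left(G{\left(5 \right)} - 1\right) = \left(2 + \frac{-4 - 3}{1 - 3}\right) \left(- 3 \cdot 5^{2} - 1\right) = \left(2 + \frac{1}{-2} \left(-7\right)\right) \left(\left(-3\right) 25 - 1\right) = \left(2 - - \frac{7}{2}\right) \left(-75 - 1\right) = \left(2 + \frac{7}{2}\right) \left(-76\right) = \frac{11}{2} \left(-76\right) = -418$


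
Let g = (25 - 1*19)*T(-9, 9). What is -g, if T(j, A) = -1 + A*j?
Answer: 492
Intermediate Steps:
g = -492 (g = (25 - 1*19)*(-1 + 9*(-9)) = (25 - 19)*(-1 - 81) = 6*(-82) = -492)
-g = -1*(-492) = 492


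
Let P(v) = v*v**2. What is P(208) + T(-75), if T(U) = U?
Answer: 8998837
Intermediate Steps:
P(v) = v**3
P(208) + T(-75) = 208**3 - 75 = 8998912 - 75 = 8998837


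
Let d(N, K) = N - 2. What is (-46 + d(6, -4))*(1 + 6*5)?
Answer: -1302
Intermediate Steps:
d(N, K) = -2 + N
(-46 + d(6, -4))*(1 + 6*5) = (-46 + (-2 + 6))*(1 + 6*5) = (-46 + 4)*(1 + 30) = -42*31 = -1302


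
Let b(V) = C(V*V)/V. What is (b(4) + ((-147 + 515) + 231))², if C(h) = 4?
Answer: 360000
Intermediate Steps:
b(V) = 4/V
(b(4) + ((-147 + 515) + 231))² = (4/4 + ((-147 + 515) + 231))² = (4*(¼) + (368 + 231))² = (1 + 599)² = 600² = 360000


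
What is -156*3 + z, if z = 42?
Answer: -426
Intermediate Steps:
-156*3 + z = -156*3 + 42 = -468 + 42 = -426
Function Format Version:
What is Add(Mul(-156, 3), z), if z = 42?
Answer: -426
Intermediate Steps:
Add(Mul(-156, 3), z) = Add(Mul(-156, 3), 42) = Add(-468, 42) = -426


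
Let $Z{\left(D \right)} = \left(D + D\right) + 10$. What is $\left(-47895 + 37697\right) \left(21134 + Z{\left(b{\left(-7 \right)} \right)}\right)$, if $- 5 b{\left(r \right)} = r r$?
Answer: $- \frac{1077133156}{5} \approx -2.1543 \cdot 10^{8}$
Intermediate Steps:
$b{\left(r \right)} = - \frac{r^{2}}{5}$ ($b{\left(r \right)} = - \frac{r r}{5} = - \frac{r^{2}}{5}$)
$Z{\left(D \right)} = 10 + 2 D$ ($Z{\left(D \right)} = 2 D + 10 = 10 + 2 D$)
$\left(-47895 + 37697\right) \left(21134 + Z{\left(b{\left(-7 \right)} \right)}\right) = \left(-47895 + 37697\right) \left(21134 + \left(10 + 2 \left(- \frac{\left(-7\right)^{2}}{5}\right)\right)\right) = - 10198 \left(21134 + \left(10 + 2 \left(\left(- \frac{1}{5}\right) 49\right)\right)\right) = - 10198 \left(21134 + \left(10 + 2 \left(- \frac{49}{5}\right)\right)\right) = - 10198 \left(21134 + \left(10 - \frac{98}{5}\right)\right) = - 10198 \left(21134 - \frac{48}{5}\right) = \left(-10198\right) \frac{105622}{5} = - \frac{1077133156}{5}$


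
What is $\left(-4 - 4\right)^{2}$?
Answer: $64$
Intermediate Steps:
$\left(-4 - 4\right)^{2} = \left(-8\right)^{2} = 64$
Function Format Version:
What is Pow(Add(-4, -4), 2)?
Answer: 64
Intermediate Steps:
Pow(Add(-4, -4), 2) = Pow(-8, 2) = 64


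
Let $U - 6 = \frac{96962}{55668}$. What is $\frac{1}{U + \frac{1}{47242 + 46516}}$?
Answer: $\frac{652415043}{5050867616} \approx 0.12917$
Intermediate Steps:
$U = \frac{215485}{27834}$ ($U = 6 + \frac{96962}{55668} = 6 + 96962 \cdot \frac{1}{55668} = 6 + \frac{48481}{27834} = \frac{215485}{27834} \approx 7.7418$)
$\frac{1}{U + \frac{1}{47242 + 46516}} = \frac{1}{\frac{215485}{27834} + \frac{1}{47242 + 46516}} = \frac{1}{\frac{215485}{27834} + \frac{1}{93758}} = \frac{1}{\frac{5050867616}{652415043}} = \frac{652415043}{5050867616}$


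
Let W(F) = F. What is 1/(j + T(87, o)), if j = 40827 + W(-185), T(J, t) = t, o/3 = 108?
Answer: 1/40966 ≈ 2.4410e-5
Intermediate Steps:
o = 324 (o = 3*108 = 324)
j = 40642 (j = 40827 - 185 = 40642)
1/(j + T(87, o)) = 1/(40642 + 324) = 1/40966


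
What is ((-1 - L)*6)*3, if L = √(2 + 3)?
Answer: -18 - 18*√5 ≈ -58.249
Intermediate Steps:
L = √5 ≈ 2.2361
((-1 - L)*6)*3 = ((-1 - √5)*6)*3 = (-6 - 6*√5)*3 = -18 - 18*√5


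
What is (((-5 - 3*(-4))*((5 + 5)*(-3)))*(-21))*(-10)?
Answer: -44100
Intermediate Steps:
(((-5 - 3*(-4))*((5 + 5)*(-3)))*(-21))*(-10) = (((-5 + 12)*(10*(-3)))*(-21))*(-10) = ((7*(-30))*(-21))*(-10) = -210*(-21)*(-10) = 4410*(-10) = -44100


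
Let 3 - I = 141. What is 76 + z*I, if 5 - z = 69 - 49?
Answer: 2146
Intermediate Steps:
z = -15 (z = 5 - (69 - 49) = 5 - 1*20 = 5 - 20 = -15)
I = -138 (I = 3 - 1*141 = 3 - 141 = -138)
76 + z*I = 76 - 15*(-138) = 76 + 2070 = 2146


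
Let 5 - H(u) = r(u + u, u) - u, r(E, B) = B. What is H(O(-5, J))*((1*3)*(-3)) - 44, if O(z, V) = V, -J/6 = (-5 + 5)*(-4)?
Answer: -89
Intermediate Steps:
J = 0 (J = -6*(-5 + 5)*(-4) = -0*(-4) = -6*0 = 0)
H(u) = 5 (H(u) = 5 - (u - u) = 5 - 1*0 = 5 + 0 = 5)
H(O(-5, J))*((1*3)*(-3)) - 44 = 5*((1*3)*(-3)) - 44 = 5*(3*(-3)) - 44 = 5*(-9) - 44 = -45 - 44 = -89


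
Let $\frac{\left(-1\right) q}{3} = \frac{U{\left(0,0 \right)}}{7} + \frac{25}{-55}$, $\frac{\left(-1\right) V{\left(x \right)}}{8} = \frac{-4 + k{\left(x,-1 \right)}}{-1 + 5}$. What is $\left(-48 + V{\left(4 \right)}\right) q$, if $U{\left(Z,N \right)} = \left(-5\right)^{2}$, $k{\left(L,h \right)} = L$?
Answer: $\frac{34560}{77} \approx 448.83$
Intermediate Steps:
$U{\left(Z,N \right)} = 25$
$V{\left(x \right)} = 8 - 2 x$ ($V{\left(x \right)} = - 8 \frac{-4 + x}{-1 + 5} = - 8 \frac{-4 + x}{4} = - 8 \left(-4 + x\right) \frac{1}{4} = - 8 \left(-1 + \frac{x}{4}\right) = 8 - 2 x$)
$q = - \frac{720}{77}$ ($q = - 3 \left(\frac{25}{7} + \frac{25}{-55}\right) = - 3 \left(25 \cdot \frac{1}{7} + 25 \left(- \frac{1}{55}\right)\right) = - 3 \left(\frac{25}{7} - \frac{5}{11}\right) = \left(-3\right) \frac{240}{77} = - \frac{720}{77} \approx -9.3506$)
$\left(-48 + V{\left(4 \right)}\right) q = \left(-48 + \left(8 - 8\right)\right) \left(- \frac{720}{77}\right) = \left(-48 + 0\right) \left(- \frac{720}{77}\right) = \left(-48\right) \left(- \frac{720}{77}\right) = \frac{34560}{77}$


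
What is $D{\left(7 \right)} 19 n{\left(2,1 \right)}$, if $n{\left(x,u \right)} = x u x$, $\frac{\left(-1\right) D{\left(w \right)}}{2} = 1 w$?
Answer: $-1064$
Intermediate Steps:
$D{\left(w \right)} = - 2 w$ ($D{\left(w \right)} = - 2 \cdot 1 w = - 2 w$)
$n{\left(x,u \right)} = u x^{2}$ ($n{\left(x,u \right)} = u x x = u x^{2}$)
$D{\left(7 \right)} 19 n{\left(2,1 \right)} = \left(-2\right) 7 \cdot 19 \cdot 1 \cdot 2^{2} = \left(-14\right) 19 \cdot 1 \cdot 4 = \left(-266\right) 4 = -1064$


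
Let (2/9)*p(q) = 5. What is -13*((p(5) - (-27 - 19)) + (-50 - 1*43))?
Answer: 637/2 ≈ 318.50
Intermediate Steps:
p(q) = 45/2 (p(q) = (9/2)*5 = 45/2)
-13*((p(5) - (-27 - 19)) + (-50 - 1*43)) = -13*((45/2 - (-27 - 19)) + (-50 - 1*43)) = -13*((45/2 - 1*(-46)) + (-50 - 43)) = -13*((45/2 + 46) - 93) = -13*(137/2 - 93) = -13*(-49/2) = 637/2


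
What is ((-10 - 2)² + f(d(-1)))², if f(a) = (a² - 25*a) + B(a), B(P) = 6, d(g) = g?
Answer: 30976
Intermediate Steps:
f(a) = 6 + a² - 25*a (f(a) = (a² - 25*a) + 6 = 6 + a² - 25*a)
((-10 - 2)² + f(d(-1)))² = ((-10 - 2)² + (6 + (-1)² - 25*(-1)))² = ((-12)² + (6 + 1 + 25))² = (144 + 32)² = 176² = 30976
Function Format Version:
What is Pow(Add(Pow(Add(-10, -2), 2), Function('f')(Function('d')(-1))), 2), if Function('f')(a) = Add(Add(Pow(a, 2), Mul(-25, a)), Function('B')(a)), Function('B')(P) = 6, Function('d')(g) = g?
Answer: 30976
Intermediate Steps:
Function('f')(a) = Add(6, Pow(a, 2), Mul(-25, a)) (Function('f')(a) = Add(Add(Pow(a, 2), Mul(-25, a)), 6) = Add(6, Pow(a, 2), Mul(-25, a)))
Pow(Add(Pow(Add(-10, -2), 2), Function('f')(Function('d')(-1))), 2) = Pow(Add(Pow(Add(-10, -2), 2), Add(6, Pow(-1, 2), Mul(-25, -1))), 2) = Pow(Add(Pow(-12, 2), Add(6, 1, 25)), 2) = Pow(Add(144, 32), 2) = Pow(176, 2) = 30976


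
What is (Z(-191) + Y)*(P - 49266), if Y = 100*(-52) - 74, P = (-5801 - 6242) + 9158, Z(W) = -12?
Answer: 275670186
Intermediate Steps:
P = -2885 (P = -12043 + 9158 = -2885)
Y = -5274 (Y = -5200 - 74 = -5274)
(Z(-191) + Y)*(P - 49266) = (-12 - 5274)*(-2885 - 49266) = -5286*(-52151) = 275670186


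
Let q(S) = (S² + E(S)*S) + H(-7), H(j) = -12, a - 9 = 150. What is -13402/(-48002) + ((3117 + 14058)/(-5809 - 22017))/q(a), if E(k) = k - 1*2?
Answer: 3121982757619/11182510974544 ≈ 0.27918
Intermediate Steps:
a = 159 (a = 9 + 150 = 159)
E(k) = -2 + k (E(k) = k - 2 = -2 + k)
q(S) = -12 + S² + S*(-2 + S) (q(S) = (S² + (-2 + S)*S) - 12 = (S² + S*(-2 + S)) - 12 = -12 + S² + S*(-2 + S))
-13402/(-48002) + ((3117 + 14058)/(-5809 - 22017))/q(a) = -13402/(-48002) + ((3117 + 14058)/(-5809 - 22017))/(-12 - 2*159 + 2*159²) = -13402*(-1/48002) + (17175/(-27826))/(-12 - 318 + 2*25281) = 6701/24001 + (17175*(-1/27826))/(-12 - 318 + 50562) = 6701/24001 - 17175/27826/50232 = 6701/24001 - 17175/27826*1/50232 = 6701/24001 - 5725/465918544 = 3121982757619/11182510974544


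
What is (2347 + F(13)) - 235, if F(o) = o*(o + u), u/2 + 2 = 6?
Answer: 2385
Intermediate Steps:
u = 8 (u = -4 + 2*6 = -4 + 12 = 8)
F(o) = o*(8 + o) (F(o) = o*(o + 8) = o*(8 + o))
(2347 + F(13)) - 235 = (2347 + 13*(8 + 13)) - 235 = (2347 + 13*21) - 235 = (2347 + 273) - 235 = 2620 - 235 = 2385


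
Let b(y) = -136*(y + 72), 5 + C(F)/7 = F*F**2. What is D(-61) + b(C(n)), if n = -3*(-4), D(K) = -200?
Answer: -1650288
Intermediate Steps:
n = 12
C(F) = -35 + 7*F**3 (C(F) = -35 + 7*(F*F**2) = -35 + 7*F**3)
b(y) = -9792 - 136*y (b(y) = -136*(72 + y) = -9792 - 136*y)
D(-61) + b(C(n)) = -200 + (-9792 - 136*(-35 + 7*12**3)) = -200 + (-9792 - 136*(-35 + 7*1728)) = -200 + (-9792 - 136*(-35 + 12096)) = -200 + (-9792 - 136*12061) = -200 + (-9792 - 1640296) = -200 - 1650088 = -1650288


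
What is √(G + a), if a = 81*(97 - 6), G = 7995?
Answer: √15366 ≈ 123.96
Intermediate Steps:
a = 7371 (a = 81*91 = 7371)
√(G + a) = √(7995 + 7371) = √15366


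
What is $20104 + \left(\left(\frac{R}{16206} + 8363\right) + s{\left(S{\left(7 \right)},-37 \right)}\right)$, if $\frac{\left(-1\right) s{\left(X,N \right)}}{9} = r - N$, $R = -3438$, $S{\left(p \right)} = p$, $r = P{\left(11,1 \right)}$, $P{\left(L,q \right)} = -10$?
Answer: $\frac{76232451}{2701} \approx 28224.0$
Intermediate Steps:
$r = -10$
$s{\left(X,N \right)} = 90 + 9 N$ ($s{\left(X,N \right)} = - 9 \left(-10 - N\right) = 90 + 9 N$)
$20104 + \left(\left(\frac{R}{16206} + 8363\right) + s{\left(S{\left(7 \right)},-37 \right)}\right) = 20104 + \left(\left(- \frac{3438}{16206} + 8363\right) + \left(90 + 9 \left(-37\right)\right)\right) = 20104 + \left(\left(\left(-3438\right) \frac{1}{16206} + 8363\right) + \left(90 - 333\right)\right) = 20104 + \left(\left(- \frac{573}{2701} + 8363\right) - 243\right) = 20104 + \left(\frac{22587890}{2701} - 243\right) = 20104 + \frac{21931547}{2701} = \frac{76232451}{2701}$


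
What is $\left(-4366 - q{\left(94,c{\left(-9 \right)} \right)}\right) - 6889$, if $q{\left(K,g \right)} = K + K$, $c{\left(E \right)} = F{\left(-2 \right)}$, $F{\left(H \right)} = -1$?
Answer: $-11443$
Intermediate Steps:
$c{\left(E \right)} = -1$
$q{\left(K,g \right)} = 2 K$
$\left(-4366 - q{\left(94,c{\left(-9 \right)} \right)}\right) - 6889 = \left(-4366 - 2 \cdot 94\right) - 6889 = \left(-4366 - 188\right) - 6889 = -4554 - 6889 = -11443$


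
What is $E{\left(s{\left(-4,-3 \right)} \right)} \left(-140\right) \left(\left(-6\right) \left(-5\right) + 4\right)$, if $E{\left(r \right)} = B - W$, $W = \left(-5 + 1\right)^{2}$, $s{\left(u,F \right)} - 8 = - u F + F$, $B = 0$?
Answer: $76160$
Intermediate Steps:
$s{\left(u,F \right)} = 8 + F - F u$ ($s{\left(u,F \right)} = 8 + \left(- u F + F\right) = 8 - \left(- F + F u\right) = 8 + F - F u$)
$W = 16$ ($W = \left(-4\right)^{2} = 16$)
$E{\left(r \right)} = -16$ ($E{\left(r \right)} = 0 - 16 = -16$)
$E{\left(s{\left(-4,-3 \right)} \right)} \left(-140\right) \left(\left(-6\right) \left(-5\right) + 4\right) = \left(-16\right) \left(-140\right) \left(\left(-6\right) \left(-5\right) + 4\right) = 2240 \left(30 + 4\right) = 2240 \cdot 34 = 76160$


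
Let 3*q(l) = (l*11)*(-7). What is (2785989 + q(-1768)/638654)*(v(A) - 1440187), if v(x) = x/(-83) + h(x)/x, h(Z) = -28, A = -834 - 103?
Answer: -298929971286128015962868/74503140351 ≈ -4.0123e+12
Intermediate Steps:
q(l) = -77*l/3 (q(l) = ((l*11)*(-7))/3 = ((11*l)*(-7))/3 = (-77*l)/3 = -77*l/3)
A = -937
v(x) = -28/x - x/83 (v(x) = x/(-83) - 28/x = x*(-1/83) - 28/x = -x/83 - 28/x = -28/x - x/83)
(2785989 + q(-1768)/638654)*(v(A) - 1440187) = (2785989 - 77/3*(-1768)/638654)*((-28/(-937) - 1/83*(-937)) - 1440187) = (2785989 + (136136/3)*(1/638654))*((-28*(-1/937) + 937/83) - 1440187) = (2785989 + 68068/957981)*((28/937 + 937/83) - 1440187) = 2668924596277*(880293/77771 - 1440187)/957981 = (2668924596277/957981)*(-112003902884/77771) = -298929971286128015962868/74503140351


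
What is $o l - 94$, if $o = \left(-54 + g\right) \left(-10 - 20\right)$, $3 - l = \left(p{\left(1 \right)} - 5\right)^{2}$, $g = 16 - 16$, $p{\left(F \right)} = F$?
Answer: $-21154$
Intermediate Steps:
$g = 0$ ($g = 16 - 16 = 0$)
$l = -13$ ($l = 3 - \left(1 - 5\right)^{2} = 3 - \left(-4\right)^{2} = 3 - 16 = -13$)
$o = 1620$ ($o = \left(-54 + 0\right) \left(-10 - 20\right) = \left(-54\right) \left(-30\right) = 1620$)
$o l - 94 = 1620 \left(-13\right) - 94 = -21060 - 94 = -21154$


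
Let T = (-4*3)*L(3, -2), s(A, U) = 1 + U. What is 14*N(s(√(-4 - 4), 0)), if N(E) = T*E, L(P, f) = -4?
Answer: 672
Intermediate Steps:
T = 48 (T = -4*3*(-4) = -12*(-4) = 48)
N(E) = 48*E
14*N(s(√(-4 - 4), 0)) = 14*(48*(1 + 0)) = 14*(48*1) = 14*48 = 672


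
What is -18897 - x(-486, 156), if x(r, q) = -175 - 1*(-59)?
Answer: -18781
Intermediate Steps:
x(r, q) = -116 (x(r, q) = -175 + 59 = -116)
-18897 - x(-486, 156) = -18897 - 1*(-116) = -18897 + 116 = -18781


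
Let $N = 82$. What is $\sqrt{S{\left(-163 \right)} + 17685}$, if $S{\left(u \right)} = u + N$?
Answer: $6 \sqrt{489} \approx 132.68$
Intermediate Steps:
$S{\left(u \right)} = 82 + u$ ($S{\left(u \right)} = u + 82 = 82 + u$)
$\sqrt{S{\left(-163 \right)} + 17685} = \sqrt{\left(82 - 163\right) + 17685} = \sqrt{-81 + 17685} = \sqrt{17604} = 6 \sqrt{489}$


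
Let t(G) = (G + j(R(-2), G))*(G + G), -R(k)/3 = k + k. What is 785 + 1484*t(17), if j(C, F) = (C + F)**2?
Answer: 43292033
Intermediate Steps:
R(k) = -6*k (R(k) = -3*(k + k) = -6*k)
t(G) = 2*G*(G + (12 + G)**2) (t(G) = (G + (-6*(-2) + G)**2)*(G + G) = (G + (12 + G)**2)*(2*G) = 2*G*(G + (12 + G)**2))
785 + 1484*t(17) = 785 + 1484*(2*17*(17 + (12 + 17)**2)) = 785 + 1484*(2*17*(17 + 29**2)) = 785 + 1484*(2*17*(17 + 841)) = 785 + 1484*(2*17*858) = 785 + 1484*29172 = 785 + 43291248 = 43292033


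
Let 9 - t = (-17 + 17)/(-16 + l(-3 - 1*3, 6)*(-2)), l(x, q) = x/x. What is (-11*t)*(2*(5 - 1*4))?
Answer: -198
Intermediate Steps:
l(x, q) = 1
t = 9 (t = 9 - (-17 + 17)/(-16 + 1*(-2)) = 9 - 0/(-16 - 2) = 9 - 0/(-18) = 9 - 0*(-1)/18 = 9 - 1*0 = 9 + 0 = 9)
(-11*t)*(2*(5 - 1*4)) = (-11*9)*(2*(5 - 1*4)) = -198*(5 - 4) = -198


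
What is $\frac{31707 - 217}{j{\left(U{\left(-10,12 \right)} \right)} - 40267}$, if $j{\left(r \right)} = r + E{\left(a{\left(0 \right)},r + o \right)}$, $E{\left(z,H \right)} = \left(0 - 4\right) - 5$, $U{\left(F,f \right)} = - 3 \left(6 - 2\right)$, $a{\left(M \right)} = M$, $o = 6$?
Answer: $- \frac{15745}{20144} \approx -0.78162$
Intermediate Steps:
$U{\left(F,f \right)} = -12$ ($U{\left(F,f \right)} = \left(-3\right) 4 = -12$)
$E{\left(z,H \right)} = -9$ ($E{\left(z,H \right)} = \left(0 - 4\right) - 5 = -4 - 5 = -9$)
$j{\left(r \right)} = -9 + r$ ($j{\left(r \right)} = r - 9 = -9 + r$)
$\frac{31707 - 217}{j{\left(U{\left(-10,12 \right)} \right)} - 40267} = \frac{31707 - 217}{\left(-9 - 12\right) - 40267} = \frac{31490}{-21 - 40267} = \frac{31490}{-40288} = 31490 \left(- \frac{1}{40288}\right) = - \frac{15745}{20144}$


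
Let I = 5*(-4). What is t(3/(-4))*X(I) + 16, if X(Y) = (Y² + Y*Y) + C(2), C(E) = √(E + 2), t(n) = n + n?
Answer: -1187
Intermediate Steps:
t(n) = 2*n
C(E) = √(2 + E)
I = -20
X(Y) = 2 + 2*Y² (X(Y) = (Y² + Y*Y) + √(2 + 2) = (Y² + Y²) + √4 = 2*Y² + 2 = 2 + 2*Y²)
t(3/(-4))*X(I) + 16 = (2*(3/(-4)))*(2 + 2*(-20)²) + 16 = (2*(3*(-¼)))*(2 + 2*400) + 16 = (2*(-¾))*(2 + 800) + 16 = -3/2*802 + 16 = -1203 + 16 = -1187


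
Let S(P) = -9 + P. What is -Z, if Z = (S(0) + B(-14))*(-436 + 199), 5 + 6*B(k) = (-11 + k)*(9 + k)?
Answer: 2607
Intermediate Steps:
B(k) = -⅚ + (-11 + k)*(9 + k)/6 (B(k) = -⅚ + ((-11 + k)*(9 + k))/6 = -⅚ + (-11 + k)*(9 + k)/6)
Z = -2607 (Z = ((-9 + 0) + (-52/3 - ⅓*(-14) + (⅙)*(-14)²))*(-436 + 199) = (-9 + (-52/3 + 14/3 + (⅙)*196))*(-237) = (-9 + (-52/3 + 14/3 + 98/3))*(-237) = (-9 + 20)*(-237) = 11*(-237) = -2607)
-Z = -1*(-2607) = 2607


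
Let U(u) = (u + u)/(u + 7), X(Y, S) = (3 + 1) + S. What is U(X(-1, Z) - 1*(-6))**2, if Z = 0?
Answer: 400/289 ≈ 1.3841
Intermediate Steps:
X(Y, S) = 4 + S
U(u) = 2*u/(7 + u) (U(u) = (2*u)/(7 + u) = 2*u/(7 + u))
U(X(-1, Z) - 1*(-6))**2 = (2*((4 + 0) - 1*(-6))/(7 + ((4 + 0) - 1*(-6))))**2 = (2*(4 + 6)/(7 + (4 + 6)))**2 = (2*10/(7 + 10))**2 = (2*10/17)**2 = (2*10*(1/17))**2 = (20/17)**2 = 400/289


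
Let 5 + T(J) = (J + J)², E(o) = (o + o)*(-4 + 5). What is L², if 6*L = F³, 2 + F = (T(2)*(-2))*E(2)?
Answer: 14762250000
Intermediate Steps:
E(o) = 2*o (E(o) = (2*o)*1 = 2*o)
T(J) = -5 + 4*J² (T(J) = -5 + (J + J)² = -5 + (2*J)² = -5 + 4*J²)
F = -90 (F = -2 + ((-5 + 4*2²)*(-2))*(2*2) = -2 + ((-5 + 4*4)*(-2))*4 = -2 + ((-5 + 16)*(-2))*4 = -2 + (11*(-2))*4 = -2 - 22*4 = -2 - 88 = -90)
L = -121500 (L = (⅙)*(-90)³ = (⅙)*(-729000) = -121500)
L² = (-121500)² = 14762250000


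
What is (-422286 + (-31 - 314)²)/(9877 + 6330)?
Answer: -303261/16207 ≈ -18.712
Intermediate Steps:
(-422286 + (-31 - 314)²)/(9877 + 6330) = (-422286 + (-345)²)/16207 = (-422286 + 119025)*(1/16207) = -303261*1/16207 = -303261/16207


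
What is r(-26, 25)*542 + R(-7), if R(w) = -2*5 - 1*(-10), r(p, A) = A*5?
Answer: 67750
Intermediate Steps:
r(p, A) = 5*A
R(w) = 0 (R(w) = -10 + 10 = 0)
r(-26, 25)*542 + R(-7) = (5*25)*542 + 0 = 125*542 + 0 = 67750 + 0 = 67750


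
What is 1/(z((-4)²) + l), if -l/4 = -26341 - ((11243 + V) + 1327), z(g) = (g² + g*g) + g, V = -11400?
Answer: 1/110572 ≈ 9.0439e-6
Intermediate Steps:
z(g) = g + 2*g² (z(g) = (g² + g²) + g = 2*g² + g = g + 2*g²)
l = 110044 (l = -4*(-26341 - ((11243 - 11400) + 1327)) = -4*(-26341 - (-157 + 1327)) = -4*(-26341 - 1*1170) = -4*(-26341 - 1170) = -4*(-27511) = 110044)
1/(z((-4)²) + l) = 1/((-4)²*(1 + 2*(-4)²) + 110044) = 1/(16*(1 + 2*16) + 110044) = 1/(16*(1 + 32) + 110044) = 1/(16*33 + 110044) = 1/(528 + 110044) = 1/110572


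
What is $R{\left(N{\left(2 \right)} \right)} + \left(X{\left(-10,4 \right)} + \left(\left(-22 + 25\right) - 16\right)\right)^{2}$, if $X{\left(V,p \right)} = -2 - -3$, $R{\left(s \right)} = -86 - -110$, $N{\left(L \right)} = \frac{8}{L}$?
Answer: $168$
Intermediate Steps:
$R{\left(s \right)} = 24$ ($R{\left(s \right)} = -86 + 110 = 24$)
$X{\left(V,p \right)} = 1$ ($X{\left(V,p \right)} = -2 + 3 = 1$)
$R{\left(N{\left(2 \right)} \right)} + \left(X{\left(-10,4 \right)} + \left(\left(-22 + 25\right) - 16\right)\right)^{2} = 24 + \left(1 + \left(\left(-22 + 25\right) - 16\right)\right)^{2} = 24 + \left(1 + \left(3 - 16\right)\right)^{2} = 24 + \left(1 - 13\right)^{2} = 24 + \left(-12\right)^{2} = 24 + 144 = 168$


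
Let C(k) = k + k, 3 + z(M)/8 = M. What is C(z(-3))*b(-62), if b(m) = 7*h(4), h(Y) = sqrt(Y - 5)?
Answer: -672*I ≈ -672.0*I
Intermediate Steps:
h(Y) = sqrt(-5 + Y)
z(M) = -24 + 8*M
b(m) = 7*I (b(m) = 7*sqrt(-5 + 4) = 7*sqrt(-1) = 7*I)
C(k) = 2*k
C(z(-3))*b(-62) = (2*(-24 + 8*(-3)))*(7*I) = (2*(-24 - 24))*(7*I) = (2*(-48))*(7*I) = -672*I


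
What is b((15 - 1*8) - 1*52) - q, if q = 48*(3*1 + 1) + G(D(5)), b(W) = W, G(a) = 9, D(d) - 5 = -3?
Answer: -246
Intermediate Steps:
D(d) = 2 (D(d) = 5 - 3 = 2)
q = 201 (q = 48*(3*1 + 1) + 9 = 48*(3 + 1) + 9 = 48*4 + 9 = 192 + 9 = 201)
b((15 - 1*8) - 1*52) - q = ((15 - 1*8) - 1*52) - 1*201 = ((15 - 8) - 52) - 201 = (7 - 52) - 201 = -45 - 201 = -246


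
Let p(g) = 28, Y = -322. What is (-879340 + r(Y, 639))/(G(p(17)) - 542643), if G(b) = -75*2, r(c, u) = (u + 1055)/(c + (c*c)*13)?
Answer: 84640871579/52246540215 ≈ 1.6200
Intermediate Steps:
r(c, u) = (1055 + u)/(c + 13*c²) (r(c, u) = (1055 + u)/(c + c²*13) = (1055 + u)/(c + 13*c²))
G(b) = -150
(-879340 + r(Y, 639))/(G(p(17)) - 542643) = (-879340 + (1055 + 639)/((-322)*(1 + 13*(-322))))/(-150 - 542643) = (-879340 - 1/322*1694/(1 - 4186))/(-542793) = (-879340 - 1/322*1694/(-4185))*(-1/542793) = (-879340 - 1/322*(-1/4185)*1694)*(-1/542793) = (-879340 + 121/96255)*(-1/542793) = -84640871579/96255*(-1/542793) = 84640871579/52246540215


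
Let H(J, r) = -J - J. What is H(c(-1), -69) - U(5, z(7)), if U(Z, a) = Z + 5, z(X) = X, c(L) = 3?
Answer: -16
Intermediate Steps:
H(J, r) = -2*J
U(Z, a) = 5 + Z
H(c(-1), -69) - U(5, z(7)) = -2*3 - (5 + 5) = -6 - 1*10 = -6 - 10 = -16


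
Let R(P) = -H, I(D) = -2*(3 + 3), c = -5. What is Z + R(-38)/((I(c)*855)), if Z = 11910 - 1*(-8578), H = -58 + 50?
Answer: 52551718/2565 ≈ 20488.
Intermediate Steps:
H = -8
I(D) = -12 (I(D) = -2*6 = -12)
R(P) = 8 (R(P) = -1*(-8) = 8)
Z = 20488 (Z = 11910 + 8578 = 20488)
Z + R(-38)/((I(c)*855)) = 20488 + 8/((-12*855)) = 20488 + 8/(-10260) = 20488 + 8*(-1/10260) = 20488 - 2/2565 = 52551718/2565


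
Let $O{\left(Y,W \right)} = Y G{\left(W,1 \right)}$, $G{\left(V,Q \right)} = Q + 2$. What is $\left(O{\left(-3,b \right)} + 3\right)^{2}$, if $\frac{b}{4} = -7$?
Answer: $36$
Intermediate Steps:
$b = -28$ ($b = 4 \left(-7\right) = -28$)
$G{\left(V,Q \right)} = 2 + Q$
$O{\left(Y,W \right)} = 3 Y$ ($O{\left(Y,W \right)} = Y \left(2 + 1\right) = Y 3 = 3 Y$)
$\left(O{\left(-3,b \right)} + 3\right)^{2} = \left(3 \left(-3\right) + 3\right)^{2} = \left(-9 + 3\right)^{2} = \left(-6\right)^{2} = 36$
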